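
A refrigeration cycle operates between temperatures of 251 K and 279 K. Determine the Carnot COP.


dT = 279 - 251 = 28 K
COP_carnot = T_cold / dT = 251 / 28
COP_carnot = 8.964

8.964


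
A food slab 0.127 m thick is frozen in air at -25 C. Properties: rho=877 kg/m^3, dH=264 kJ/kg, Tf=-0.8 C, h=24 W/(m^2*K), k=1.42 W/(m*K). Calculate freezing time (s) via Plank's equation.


dT = -0.8 - (-25) = 24.2 K
term1 = a/(2h) = 0.127/(2*24) = 0.002645833333
term2 = a^2/(8k) = 0.127^2/(8*1.42) = 0.001419806338
t = rho*dH*1000/dT * (term1 + term2)
t = 877*264*1000/24.2 * (0.002645833333 + 0.001419806338)
t = 38897 s

38897


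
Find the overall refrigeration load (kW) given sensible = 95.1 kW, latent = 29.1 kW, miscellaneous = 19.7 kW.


Q_total = Q_s + Q_l + Q_misc
Q_total = 95.1 + 29.1 + 19.7
Q_total = 143.9 kW

143.9


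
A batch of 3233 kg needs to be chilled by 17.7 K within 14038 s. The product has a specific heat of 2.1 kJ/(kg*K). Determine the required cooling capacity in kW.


Q = m * cp * dT / t
Q = 3233 * 2.1 * 17.7 / 14038
Q = 8.56 kW

8.56


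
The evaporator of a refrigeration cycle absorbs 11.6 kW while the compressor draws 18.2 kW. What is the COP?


COP = Q_evap / W
COP = 11.6 / 18.2
COP = 0.637

0.637


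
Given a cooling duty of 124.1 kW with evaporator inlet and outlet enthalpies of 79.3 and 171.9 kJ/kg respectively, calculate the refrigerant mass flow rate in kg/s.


dh = 171.9 - 79.3 = 92.6 kJ/kg
m_dot = Q / dh = 124.1 / 92.6 = 1.3402 kg/s

1.3402


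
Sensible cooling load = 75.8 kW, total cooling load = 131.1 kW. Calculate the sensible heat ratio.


SHR = Q_sensible / Q_total
SHR = 75.8 / 131.1
SHR = 0.578

0.578


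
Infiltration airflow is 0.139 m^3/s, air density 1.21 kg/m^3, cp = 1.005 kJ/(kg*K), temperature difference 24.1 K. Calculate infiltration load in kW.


Q = V_dot * rho * cp * dT
Q = 0.139 * 1.21 * 1.005 * 24.1
Q = 4.074 kW

4.074


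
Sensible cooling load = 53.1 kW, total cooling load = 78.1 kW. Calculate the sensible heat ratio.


SHR = Q_sensible / Q_total
SHR = 53.1 / 78.1
SHR = 0.68

0.68


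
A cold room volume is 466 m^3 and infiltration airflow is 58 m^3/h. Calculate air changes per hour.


ACH = flow / volume
ACH = 58 / 466
ACH = 0.124

0.124


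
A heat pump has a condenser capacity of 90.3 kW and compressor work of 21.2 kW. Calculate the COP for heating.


COP_hp = Q_cond / W
COP_hp = 90.3 / 21.2
COP_hp = 4.259

4.259


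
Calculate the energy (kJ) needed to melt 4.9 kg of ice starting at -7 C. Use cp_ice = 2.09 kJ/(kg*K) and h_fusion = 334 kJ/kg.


Sensible heat = cp * dT = 2.09 * 7 = 14.63 kJ/kg
Total per kg = 14.63 + 334 = 348.63 kJ/kg
Q = m * total = 4.9 * 348.63
Q = 1708.3 kJ

1708.3


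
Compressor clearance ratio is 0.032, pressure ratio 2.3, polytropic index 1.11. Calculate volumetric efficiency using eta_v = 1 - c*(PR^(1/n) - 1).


PR^(1/n) = 2.3^(1/1.11) = 2.11778044
eta_v = 1 - 0.032 * (2.11778044 - 1)
eta_v = 0.9642

0.9642


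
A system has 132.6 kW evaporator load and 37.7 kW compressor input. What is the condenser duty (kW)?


Q_cond = Q_evap + W
Q_cond = 132.6 + 37.7
Q_cond = 170.3 kW

170.3


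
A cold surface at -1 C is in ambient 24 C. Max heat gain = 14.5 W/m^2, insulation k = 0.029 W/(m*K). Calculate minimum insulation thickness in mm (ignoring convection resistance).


dT = 24 - (-1) = 25 K
thickness = k * dT / q_max * 1000
thickness = 0.029 * 25 / 14.5 * 1000
thickness = 50.0 mm

50.0


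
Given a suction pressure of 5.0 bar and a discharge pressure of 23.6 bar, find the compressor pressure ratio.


PR = P_high / P_low
PR = 23.6 / 5.0
PR = 4.72

4.72


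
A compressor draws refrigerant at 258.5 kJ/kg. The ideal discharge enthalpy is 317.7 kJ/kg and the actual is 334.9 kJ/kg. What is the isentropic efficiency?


dh_ideal = 317.7 - 258.5 = 59.2 kJ/kg
dh_actual = 334.9 - 258.5 = 76.4 kJ/kg
eta_s = dh_ideal / dh_actual = 59.2 / 76.4
eta_s = 0.7749

0.7749


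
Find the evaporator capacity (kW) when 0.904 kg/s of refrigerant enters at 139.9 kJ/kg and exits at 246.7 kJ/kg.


dh = 246.7 - 139.9 = 106.8 kJ/kg
Q_evap = m_dot * dh = 0.904 * 106.8
Q_evap = 96.55 kW

96.55


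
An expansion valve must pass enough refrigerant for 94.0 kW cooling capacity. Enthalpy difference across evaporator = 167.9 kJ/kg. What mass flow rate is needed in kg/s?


m_dot = Q / dh
m_dot = 94.0 / 167.9
m_dot = 0.5599 kg/s

0.5599


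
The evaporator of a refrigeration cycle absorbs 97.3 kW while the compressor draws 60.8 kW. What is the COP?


COP = Q_evap / W
COP = 97.3 / 60.8
COP = 1.6

1.6


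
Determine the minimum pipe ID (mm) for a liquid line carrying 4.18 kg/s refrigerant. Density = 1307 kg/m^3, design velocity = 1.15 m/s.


A = m_dot / (rho * v) = 4.18 / (1307 * 1.15) = 0.002781011942 m^2
d = sqrt(4*A/pi) * 1000
d = 59.5 mm

59.5


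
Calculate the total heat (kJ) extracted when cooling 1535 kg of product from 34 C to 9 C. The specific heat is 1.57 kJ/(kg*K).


dT = 34 - (9) = 25 K
Q = m * cp * dT = 1535 * 1.57 * 25
Q = 60249 kJ

60249


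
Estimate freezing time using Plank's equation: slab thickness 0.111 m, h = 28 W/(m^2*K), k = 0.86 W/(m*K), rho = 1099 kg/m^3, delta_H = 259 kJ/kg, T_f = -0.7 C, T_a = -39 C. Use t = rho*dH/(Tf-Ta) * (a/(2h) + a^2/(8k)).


dT = -0.7 - (-39) = 38.3 K
term1 = a/(2h) = 0.111/(2*28) = 0.001982142857
term2 = a^2/(8k) = 0.111^2/(8*0.86) = 0.001790843023
t = rho*dH*1000/dT * (term1 + term2)
t = 1099*259*1000/38.3 * (0.001982142857 + 0.001790843023)
t = 28040 s

28040


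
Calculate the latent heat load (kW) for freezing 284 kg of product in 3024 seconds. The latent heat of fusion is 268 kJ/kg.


Q_lat = m * h_fg / t
Q_lat = 284 * 268 / 3024
Q_lat = 25.17 kW

25.17


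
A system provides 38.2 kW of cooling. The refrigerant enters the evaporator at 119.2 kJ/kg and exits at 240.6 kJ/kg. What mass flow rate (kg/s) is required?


dh = 240.6 - 119.2 = 121.4 kJ/kg
m_dot = Q / dh = 38.2 / 121.4 = 0.3147 kg/s

0.3147


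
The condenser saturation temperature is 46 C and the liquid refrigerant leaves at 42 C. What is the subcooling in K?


Subcooling = T_cond - T_liquid
Subcooling = 46 - 42
Subcooling = 4 K

4


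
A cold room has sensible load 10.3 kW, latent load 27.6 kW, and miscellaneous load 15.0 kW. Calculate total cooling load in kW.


Q_total = Q_s + Q_l + Q_misc
Q_total = 10.3 + 27.6 + 15.0
Q_total = 52.9 kW

52.9


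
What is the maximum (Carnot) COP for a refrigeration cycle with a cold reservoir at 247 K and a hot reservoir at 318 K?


dT = 318 - 247 = 71 K
COP_carnot = T_cold / dT = 247 / 71
COP_carnot = 3.479

3.479


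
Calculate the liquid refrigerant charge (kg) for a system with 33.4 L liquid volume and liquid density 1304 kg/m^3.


Charge = V * rho / 1000
Charge = 33.4 * 1304 / 1000
Charge = 43.55 kg

43.55


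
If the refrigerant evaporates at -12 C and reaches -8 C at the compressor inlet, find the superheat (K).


Superheat = T_suction - T_evap
Superheat = -8 - (-12)
Superheat = 4 K

4


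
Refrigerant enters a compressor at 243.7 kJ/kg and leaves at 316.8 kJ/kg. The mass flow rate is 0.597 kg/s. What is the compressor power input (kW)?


dh = 316.8 - 243.7 = 73.1 kJ/kg
W = m_dot * dh = 0.597 * 73.1 = 43.64 kW

43.64


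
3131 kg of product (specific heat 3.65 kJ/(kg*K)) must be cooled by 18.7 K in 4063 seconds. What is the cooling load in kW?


Q = m * cp * dT / t
Q = 3131 * 3.65 * 18.7 / 4063
Q = 52.598 kW

52.598


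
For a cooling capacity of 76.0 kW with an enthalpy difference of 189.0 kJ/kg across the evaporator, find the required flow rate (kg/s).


m_dot = Q / dh
m_dot = 76.0 / 189.0
m_dot = 0.4021 kg/s

0.4021


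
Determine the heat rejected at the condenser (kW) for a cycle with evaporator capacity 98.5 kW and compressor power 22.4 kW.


Q_cond = Q_evap + W
Q_cond = 98.5 + 22.4
Q_cond = 120.9 kW

120.9


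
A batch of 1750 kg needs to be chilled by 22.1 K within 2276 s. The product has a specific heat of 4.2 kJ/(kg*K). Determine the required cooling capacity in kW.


Q = m * cp * dT / t
Q = 1750 * 4.2 * 22.1 / 2276
Q = 71.369 kW

71.369


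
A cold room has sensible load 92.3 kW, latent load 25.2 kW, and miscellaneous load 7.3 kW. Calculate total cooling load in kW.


Q_total = Q_s + Q_l + Q_misc
Q_total = 92.3 + 25.2 + 7.3
Q_total = 124.8 kW

124.8


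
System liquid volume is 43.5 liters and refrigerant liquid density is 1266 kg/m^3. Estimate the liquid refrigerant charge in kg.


Charge = V * rho / 1000
Charge = 43.5 * 1266 / 1000
Charge = 55.07 kg

55.07


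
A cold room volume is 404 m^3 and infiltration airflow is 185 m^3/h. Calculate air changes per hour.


ACH = flow / volume
ACH = 185 / 404
ACH = 0.458

0.458


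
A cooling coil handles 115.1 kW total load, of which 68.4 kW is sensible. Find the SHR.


SHR = Q_sensible / Q_total
SHR = 68.4 / 115.1
SHR = 0.594

0.594


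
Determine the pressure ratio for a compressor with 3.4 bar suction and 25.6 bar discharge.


PR = P_high / P_low
PR = 25.6 / 3.4
PR = 7.529

7.529


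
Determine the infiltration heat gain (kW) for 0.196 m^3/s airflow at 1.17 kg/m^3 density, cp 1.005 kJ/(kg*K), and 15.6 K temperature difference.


Q = V_dot * rho * cp * dT
Q = 0.196 * 1.17 * 1.005 * 15.6
Q = 3.595 kW

3.595


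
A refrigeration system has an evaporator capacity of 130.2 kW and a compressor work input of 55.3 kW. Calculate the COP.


COP = Q_evap / W
COP = 130.2 / 55.3
COP = 2.354

2.354


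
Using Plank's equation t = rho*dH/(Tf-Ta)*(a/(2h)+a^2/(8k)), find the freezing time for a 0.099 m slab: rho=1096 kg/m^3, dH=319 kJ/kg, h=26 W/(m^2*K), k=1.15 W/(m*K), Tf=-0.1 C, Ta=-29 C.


dT = -0.1 - (-29) = 28.9 K
term1 = a/(2h) = 0.099/(2*26) = 0.001903846154
term2 = a^2/(8k) = 0.099^2/(8*1.15) = 0.001065326087
t = rho*dH*1000/dT * (term1 + term2)
t = 1096*319*1000/28.9 * (0.001903846154 + 0.001065326087)
t = 35920 s

35920


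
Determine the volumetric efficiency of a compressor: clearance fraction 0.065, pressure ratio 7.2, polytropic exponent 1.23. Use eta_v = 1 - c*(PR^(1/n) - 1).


PR^(1/n) = 7.2^(1/1.23) = 4.97758047
eta_v = 1 - 0.065 * (4.97758047 - 1)
eta_v = 0.7415

0.7415


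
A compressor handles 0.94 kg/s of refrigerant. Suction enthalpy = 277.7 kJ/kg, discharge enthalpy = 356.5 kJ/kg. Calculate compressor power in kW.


dh = 356.5 - 277.7 = 78.8 kJ/kg
W = m_dot * dh = 0.94 * 78.8 = 74.07 kW

74.07


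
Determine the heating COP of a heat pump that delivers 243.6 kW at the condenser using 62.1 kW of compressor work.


COP_hp = Q_cond / W
COP_hp = 243.6 / 62.1
COP_hp = 3.923

3.923


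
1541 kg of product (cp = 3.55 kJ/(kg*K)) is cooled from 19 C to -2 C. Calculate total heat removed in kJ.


dT = 19 - (-2) = 21 K
Q = m * cp * dT = 1541 * 3.55 * 21
Q = 114882 kJ

114882


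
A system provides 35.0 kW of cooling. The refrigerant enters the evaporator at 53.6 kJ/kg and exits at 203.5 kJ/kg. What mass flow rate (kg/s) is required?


dh = 203.5 - 53.6 = 149.9 kJ/kg
m_dot = Q / dh = 35.0 / 149.9 = 0.2335 kg/s

0.2335


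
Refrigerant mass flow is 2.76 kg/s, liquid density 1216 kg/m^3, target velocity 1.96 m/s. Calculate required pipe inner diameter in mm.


A = m_dot / (rho * v) = 2.76 / (1216 * 1.96) = 0.001158029001 m^2
d = sqrt(4*A/pi) * 1000
d = 38.4 mm

38.4


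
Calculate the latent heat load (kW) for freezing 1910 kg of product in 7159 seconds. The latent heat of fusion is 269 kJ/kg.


Q_lat = m * h_fg / t
Q_lat = 1910 * 269 / 7159
Q_lat = 71.77 kW

71.77


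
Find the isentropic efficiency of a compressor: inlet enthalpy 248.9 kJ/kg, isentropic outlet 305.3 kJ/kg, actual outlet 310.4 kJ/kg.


dh_ideal = 305.3 - 248.9 = 56.4 kJ/kg
dh_actual = 310.4 - 248.9 = 61.5 kJ/kg
eta_s = dh_ideal / dh_actual = 56.4 / 61.5
eta_s = 0.9171

0.9171


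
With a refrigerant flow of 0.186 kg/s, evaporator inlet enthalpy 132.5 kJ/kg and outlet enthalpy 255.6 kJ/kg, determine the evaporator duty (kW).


dh = 255.6 - 132.5 = 123.1 kJ/kg
Q_evap = m_dot * dh = 0.186 * 123.1
Q_evap = 22.9 kW

22.9


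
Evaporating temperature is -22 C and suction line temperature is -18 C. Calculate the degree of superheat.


Superheat = T_suction - T_evap
Superheat = -18 - (-22)
Superheat = 4 K

4


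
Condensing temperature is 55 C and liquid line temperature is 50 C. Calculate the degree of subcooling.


Subcooling = T_cond - T_liquid
Subcooling = 55 - 50
Subcooling = 5 K

5


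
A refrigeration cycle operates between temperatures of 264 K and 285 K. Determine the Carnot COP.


dT = 285 - 264 = 21 K
COP_carnot = T_cold / dT = 264 / 21
COP_carnot = 12.571

12.571


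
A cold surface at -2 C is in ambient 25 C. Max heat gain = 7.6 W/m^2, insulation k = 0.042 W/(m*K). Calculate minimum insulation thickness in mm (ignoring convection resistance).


dT = 25 - (-2) = 27 K
thickness = k * dT / q_max * 1000
thickness = 0.042 * 27 / 7.6 * 1000
thickness = 149.2 mm

149.2


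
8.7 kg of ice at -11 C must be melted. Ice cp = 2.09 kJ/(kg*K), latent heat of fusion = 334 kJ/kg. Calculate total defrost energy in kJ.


Sensible heat = cp * dT = 2.09 * 11 = 22.99 kJ/kg
Total per kg = 22.99 + 334 = 356.99 kJ/kg
Q = m * total = 8.7 * 356.99
Q = 3105.8 kJ

3105.8


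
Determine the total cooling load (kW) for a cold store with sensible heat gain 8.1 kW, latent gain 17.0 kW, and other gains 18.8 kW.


Q_total = Q_s + Q_l + Q_misc
Q_total = 8.1 + 17.0 + 18.8
Q_total = 43.9 kW

43.9


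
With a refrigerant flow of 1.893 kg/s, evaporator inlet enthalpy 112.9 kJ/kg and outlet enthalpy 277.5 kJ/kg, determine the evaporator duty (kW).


dh = 277.5 - 112.9 = 164.6 kJ/kg
Q_evap = m_dot * dh = 1.893 * 164.6
Q_evap = 311.59 kW

311.59


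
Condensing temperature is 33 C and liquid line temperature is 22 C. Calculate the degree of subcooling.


Subcooling = T_cond - T_liquid
Subcooling = 33 - 22
Subcooling = 11 K

11


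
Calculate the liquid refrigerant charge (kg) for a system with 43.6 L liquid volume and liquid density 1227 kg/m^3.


Charge = V * rho / 1000
Charge = 43.6 * 1227 / 1000
Charge = 53.5 kg

53.5


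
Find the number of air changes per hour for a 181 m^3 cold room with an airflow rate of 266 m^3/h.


ACH = flow / volume
ACH = 266 / 181
ACH = 1.47

1.47


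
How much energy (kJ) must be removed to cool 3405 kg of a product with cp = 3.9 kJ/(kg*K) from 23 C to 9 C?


dT = 23 - (9) = 14 K
Q = m * cp * dT = 3405 * 3.9 * 14
Q = 185913 kJ

185913


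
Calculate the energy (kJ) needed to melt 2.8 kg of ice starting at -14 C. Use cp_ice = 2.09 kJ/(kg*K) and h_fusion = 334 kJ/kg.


Sensible heat = cp * dT = 2.09 * 14 = 29.26 kJ/kg
Total per kg = 29.26 + 334 = 363.26 kJ/kg
Q = m * total = 2.8 * 363.26
Q = 1017.1 kJ

1017.1


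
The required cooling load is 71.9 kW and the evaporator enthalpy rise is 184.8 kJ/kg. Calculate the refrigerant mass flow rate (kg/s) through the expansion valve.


m_dot = Q / dh
m_dot = 71.9 / 184.8
m_dot = 0.3891 kg/s

0.3891


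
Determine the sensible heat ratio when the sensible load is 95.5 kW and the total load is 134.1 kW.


SHR = Q_sensible / Q_total
SHR = 95.5 / 134.1
SHR = 0.712

0.712


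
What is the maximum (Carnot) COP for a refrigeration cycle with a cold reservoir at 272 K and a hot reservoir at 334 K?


dT = 334 - 272 = 62 K
COP_carnot = T_cold / dT = 272 / 62
COP_carnot = 4.387

4.387


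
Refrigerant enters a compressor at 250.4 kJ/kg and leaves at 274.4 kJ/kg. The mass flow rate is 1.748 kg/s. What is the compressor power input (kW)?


dh = 274.4 - 250.4 = 24.0 kJ/kg
W = m_dot * dh = 1.748 * 24.0 = 41.95 kW

41.95


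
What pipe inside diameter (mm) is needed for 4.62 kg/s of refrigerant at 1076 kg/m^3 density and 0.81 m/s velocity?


A = m_dot / (rho * v) = 4.62 / (1076 * 0.81) = 0.005300839873 m^2
d = sqrt(4*A/pi) * 1000
d = 82.2 mm

82.2


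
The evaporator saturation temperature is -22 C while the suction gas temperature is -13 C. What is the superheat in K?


Superheat = T_suction - T_evap
Superheat = -13 - (-22)
Superheat = 9 K

9


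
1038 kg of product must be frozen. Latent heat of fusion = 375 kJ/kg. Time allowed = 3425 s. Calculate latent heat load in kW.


Q_lat = m * h_fg / t
Q_lat = 1038 * 375 / 3425
Q_lat = 113.65 kW

113.65


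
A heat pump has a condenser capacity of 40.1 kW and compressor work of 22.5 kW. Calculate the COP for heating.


COP_hp = Q_cond / W
COP_hp = 40.1 / 22.5
COP_hp = 1.782

1.782


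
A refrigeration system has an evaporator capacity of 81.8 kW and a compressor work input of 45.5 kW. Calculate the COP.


COP = Q_evap / W
COP = 81.8 / 45.5
COP = 1.798

1.798


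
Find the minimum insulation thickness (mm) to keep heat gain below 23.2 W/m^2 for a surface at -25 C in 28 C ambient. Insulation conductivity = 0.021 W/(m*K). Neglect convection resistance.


dT = 28 - (-25) = 53 K
thickness = k * dT / q_max * 1000
thickness = 0.021 * 53 / 23.2 * 1000
thickness = 48.0 mm

48.0


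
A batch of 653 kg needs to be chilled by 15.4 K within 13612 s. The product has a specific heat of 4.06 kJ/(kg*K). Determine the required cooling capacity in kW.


Q = m * cp * dT / t
Q = 653 * 4.06 * 15.4 / 13612
Q = 2.999 kW

2.999


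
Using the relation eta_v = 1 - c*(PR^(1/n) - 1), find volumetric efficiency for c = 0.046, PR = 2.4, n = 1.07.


PR^(1/n) = 2.4^(1/1.07) = 2.26640547
eta_v = 1 - 0.046 * (2.26640547 - 1)
eta_v = 0.9417

0.9417


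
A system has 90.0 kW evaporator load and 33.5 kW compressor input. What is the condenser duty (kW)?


Q_cond = Q_evap + W
Q_cond = 90.0 + 33.5
Q_cond = 123.5 kW

123.5


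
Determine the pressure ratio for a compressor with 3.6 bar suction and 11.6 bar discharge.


PR = P_high / P_low
PR = 11.6 / 3.6
PR = 3.222

3.222


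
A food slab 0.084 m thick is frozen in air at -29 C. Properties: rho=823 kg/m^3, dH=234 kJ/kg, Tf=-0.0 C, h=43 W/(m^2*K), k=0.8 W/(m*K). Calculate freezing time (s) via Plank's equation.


dT = -0.0 - (-29) = 29.0 K
term1 = a/(2h) = 0.084/(2*43) = 0.000976744186
term2 = a^2/(8k) = 0.084^2/(8*0.8) = 0.0011025
t = rho*dH*1000/dT * (term1 + term2)
t = 823*234*1000/29.0 * (0.000976744186 + 0.0011025)
t = 13808 s

13808


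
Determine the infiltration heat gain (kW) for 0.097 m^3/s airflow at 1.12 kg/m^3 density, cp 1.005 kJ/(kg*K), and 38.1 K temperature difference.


Q = V_dot * rho * cp * dT
Q = 0.097 * 1.12 * 1.005 * 38.1
Q = 4.16 kW

4.16


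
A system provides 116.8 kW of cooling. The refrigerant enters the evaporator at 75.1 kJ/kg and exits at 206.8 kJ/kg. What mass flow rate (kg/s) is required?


dh = 206.8 - 75.1 = 131.7 kJ/kg
m_dot = Q / dh = 116.8 / 131.7 = 0.8869 kg/s

0.8869


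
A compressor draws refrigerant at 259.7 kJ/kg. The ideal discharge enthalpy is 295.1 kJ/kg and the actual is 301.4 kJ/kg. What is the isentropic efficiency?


dh_ideal = 295.1 - 259.7 = 35.4 kJ/kg
dh_actual = 301.4 - 259.7 = 41.7 kJ/kg
eta_s = dh_ideal / dh_actual = 35.4 / 41.7
eta_s = 0.8489

0.8489


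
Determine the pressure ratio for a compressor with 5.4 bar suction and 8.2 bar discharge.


PR = P_high / P_low
PR = 8.2 / 5.4
PR = 1.519

1.519


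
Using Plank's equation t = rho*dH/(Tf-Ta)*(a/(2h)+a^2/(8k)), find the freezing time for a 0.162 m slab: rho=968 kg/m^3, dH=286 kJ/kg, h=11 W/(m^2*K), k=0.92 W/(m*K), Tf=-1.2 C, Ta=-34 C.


dT = -1.2 - (-34) = 32.8 K
term1 = a/(2h) = 0.162/(2*11) = 0.007363636364
term2 = a^2/(8k) = 0.162^2/(8*0.92) = 0.00356576087
t = rho*dH*1000/dT * (term1 + term2)
t = 968*286*1000/32.8 * (0.007363636364 + 0.00356576087)
t = 92249 s

92249


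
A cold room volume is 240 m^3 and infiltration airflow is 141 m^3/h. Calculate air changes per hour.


ACH = flow / volume
ACH = 141 / 240
ACH = 0.588

0.588


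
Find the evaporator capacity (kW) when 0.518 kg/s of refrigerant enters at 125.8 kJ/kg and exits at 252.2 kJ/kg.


dh = 252.2 - 125.8 = 126.4 kJ/kg
Q_evap = m_dot * dh = 0.518 * 126.4
Q_evap = 65.48 kW

65.48


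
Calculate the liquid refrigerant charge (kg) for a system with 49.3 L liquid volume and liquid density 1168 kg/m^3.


Charge = V * rho / 1000
Charge = 49.3 * 1168 / 1000
Charge = 57.58 kg

57.58


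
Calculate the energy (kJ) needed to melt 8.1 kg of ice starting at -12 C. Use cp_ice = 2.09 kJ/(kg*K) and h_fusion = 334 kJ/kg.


Sensible heat = cp * dT = 2.09 * 12 = 25.08 kJ/kg
Total per kg = 25.08 + 334 = 359.08 kJ/kg
Q = m * total = 8.1 * 359.08
Q = 2908.5 kJ

2908.5


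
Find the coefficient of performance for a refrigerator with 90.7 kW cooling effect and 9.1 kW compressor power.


COP = Q_evap / W
COP = 90.7 / 9.1
COP = 9.967

9.967


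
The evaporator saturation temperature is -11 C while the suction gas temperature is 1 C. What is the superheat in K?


Superheat = T_suction - T_evap
Superheat = 1 - (-11)
Superheat = 12 K

12


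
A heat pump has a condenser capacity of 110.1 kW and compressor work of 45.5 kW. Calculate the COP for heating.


COP_hp = Q_cond / W
COP_hp = 110.1 / 45.5
COP_hp = 2.42

2.42


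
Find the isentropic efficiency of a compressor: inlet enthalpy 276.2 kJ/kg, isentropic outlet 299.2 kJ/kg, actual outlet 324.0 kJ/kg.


dh_ideal = 299.2 - 276.2 = 23.0 kJ/kg
dh_actual = 324.0 - 276.2 = 47.8 kJ/kg
eta_s = dh_ideal / dh_actual = 23.0 / 47.8
eta_s = 0.4812

0.4812


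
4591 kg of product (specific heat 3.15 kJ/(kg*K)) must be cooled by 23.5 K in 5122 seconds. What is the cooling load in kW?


Q = m * cp * dT / t
Q = 4591 * 3.15 * 23.5 / 5122
Q = 66.351 kW

66.351


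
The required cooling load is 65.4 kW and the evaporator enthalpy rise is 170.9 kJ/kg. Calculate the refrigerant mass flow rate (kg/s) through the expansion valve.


m_dot = Q / dh
m_dot = 65.4 / 170.9
m_dot = 0.3827 kg/s

0.3827


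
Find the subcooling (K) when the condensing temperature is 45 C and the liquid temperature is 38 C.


Subcooling = T_cond - T_liquid
Subcooling = 45 - 38
Subcooling = 7 K

7


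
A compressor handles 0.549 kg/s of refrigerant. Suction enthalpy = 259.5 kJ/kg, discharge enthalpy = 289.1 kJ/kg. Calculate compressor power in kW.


dh = 289.1 - 259.5 = 29.6 kJ/kg
W = m_dot * dh = 0.549 * 29.6 = 16.25 kW

16.25


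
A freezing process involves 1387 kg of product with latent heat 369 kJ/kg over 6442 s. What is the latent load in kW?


Q_lat = m * h_fg / t
Q_lat = 1387 * 369 / 6442
Q_lat = 79.45 kW

79.45


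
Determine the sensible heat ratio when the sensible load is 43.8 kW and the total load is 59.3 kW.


SHR = Q_sensible / Q_total
SHR = 43.8 / 59.3
SHR = 0.739

0.739


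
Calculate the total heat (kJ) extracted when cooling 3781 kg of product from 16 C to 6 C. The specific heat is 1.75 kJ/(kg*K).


dT = 16 - (6) = 10 K
Q = m * cp * dT = 3781 * 1.75 * 10
Q = 66168 kJ

66168


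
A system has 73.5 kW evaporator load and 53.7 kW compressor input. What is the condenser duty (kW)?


Q_cond = Q_evap + W
Q_cond = 73.5 + 53.7
Q_cond = 127.2 kW

127.2


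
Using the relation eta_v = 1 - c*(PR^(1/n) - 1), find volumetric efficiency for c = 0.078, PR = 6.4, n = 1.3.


PR^(1/n) = 6.4^(1/1.3) = 4.17002292
eta_v = 1 - 0.078 * (4.17002292 - 1)
eta_v = 0.7527

0.7527


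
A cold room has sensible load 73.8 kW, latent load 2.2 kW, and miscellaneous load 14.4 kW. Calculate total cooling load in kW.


Q_total = Q_s + Q_l + Q_misc
Q_total = 73.8 + 2.2 + 14.4
Q_total = 90.4 kW

90.4


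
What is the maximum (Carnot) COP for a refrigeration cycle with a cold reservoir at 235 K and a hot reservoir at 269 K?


dT = 269 - 235 = 34 K
COP_carnot = T_cold / dT = 235 / 34
COP_carnot = 6.912

6.912


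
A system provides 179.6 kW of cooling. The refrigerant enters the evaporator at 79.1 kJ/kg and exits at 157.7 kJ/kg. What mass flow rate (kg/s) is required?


dh = 157.7 - 79.1 = 78.6 kJ/kg
m_dot = Q / dh = 179.6 / 78.6 = 2.285 kg/s

2.285


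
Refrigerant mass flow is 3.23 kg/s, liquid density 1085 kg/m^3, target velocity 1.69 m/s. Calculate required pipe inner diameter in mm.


A = m_dot / (rho * v) = 3.23 / (1085 * 1.69) = 0.00176151392 m^2
d = sqrt(4*A/pi) * 1000
d = 47.4 mm

47.4


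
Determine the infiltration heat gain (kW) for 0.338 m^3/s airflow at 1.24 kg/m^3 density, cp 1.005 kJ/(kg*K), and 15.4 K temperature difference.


Q = V_dot * rho * cp * dT
Q = 0.338 * 1.24 * 1.005 * 15.4
Q = 6.487 kW

6.487


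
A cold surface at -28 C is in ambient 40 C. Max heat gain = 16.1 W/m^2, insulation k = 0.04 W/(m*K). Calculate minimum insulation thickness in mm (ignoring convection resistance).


dT = 40 - (-28) = 68 K
thickness = k * dT / q_max * 1000
thickness = 0.04 * 68 / 16.1 * 1000
thickness = 168.9 mm

168.9


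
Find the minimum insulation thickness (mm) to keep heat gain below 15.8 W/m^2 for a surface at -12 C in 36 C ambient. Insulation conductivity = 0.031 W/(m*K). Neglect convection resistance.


dT = 36 - (-12) = 48 K
thickness = k * dT / q_max * 1000
thickness = 0.031 * 48 / 15.8 * 1000
thickness = 94.2 mm

94.2


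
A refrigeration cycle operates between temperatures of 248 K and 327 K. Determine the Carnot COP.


dT = 327 - 248 = 79 K
COP_carnot = T_cold / dT = 248 / 79
COP_carnot = 3.139

3.139


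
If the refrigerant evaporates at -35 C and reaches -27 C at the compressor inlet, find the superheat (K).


Superheat = T_suction - T_evap
Superheat = -27 - (-35)
Superheat = 8 K

8


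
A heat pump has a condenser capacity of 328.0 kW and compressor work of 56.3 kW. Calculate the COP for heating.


COP_hp = Q_cond / W
COP_hp = 328.0 / 56.3
COP_hp = 5.826

5.826


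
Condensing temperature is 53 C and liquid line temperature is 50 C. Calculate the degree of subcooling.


Subcooling = T_cond - T_liquid
Subcooling = 53 - 50
Subcooling = 3 K

3


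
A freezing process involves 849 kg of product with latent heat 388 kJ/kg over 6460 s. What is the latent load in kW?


Q_lat = m * h_fg / t
Q_lat = 849 * 388 / 6460
Q_lat = 50.99 kW

50.99


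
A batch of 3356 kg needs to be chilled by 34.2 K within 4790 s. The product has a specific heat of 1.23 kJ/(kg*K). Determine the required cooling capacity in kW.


Q = m * cp * dT / t
Q = 3356 * 1.23 * 34.2 / 4790
Q = 29.473 kW

29.473


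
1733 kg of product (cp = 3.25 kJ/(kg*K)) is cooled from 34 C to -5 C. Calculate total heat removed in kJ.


dT = 34 - (-5) = 39 K
Q = m * cp * dT = 1733 * 3.25 * 39
Q = 219658 kJ

219658


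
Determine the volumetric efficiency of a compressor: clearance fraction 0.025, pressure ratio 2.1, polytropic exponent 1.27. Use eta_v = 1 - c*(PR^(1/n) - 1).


PR^(1/n) = 2.1^(1/1.27) = 1.79356029
eta_v = 1 - 0.025 * (1.79356029 - 1)
eta_v = 0.9802

0.9802


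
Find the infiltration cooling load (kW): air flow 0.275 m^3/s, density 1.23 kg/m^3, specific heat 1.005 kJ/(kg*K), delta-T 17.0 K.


Q = V_dot * rho * cp * dT
Q = 0.275 * 1.23 * 1.005 * 17.0
Q = 5.779 kW

5.779


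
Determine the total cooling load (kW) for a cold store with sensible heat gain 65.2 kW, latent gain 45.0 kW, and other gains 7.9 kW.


Q_total = Q_s + Q_l + Q_misc
Q_total = 65.2 + 45.0 + 7.9
Q_total = 118.1 kW

118.1


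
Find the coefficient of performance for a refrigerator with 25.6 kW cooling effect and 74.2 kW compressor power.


COP = Q_evap / W
COP = 25.6 / 74.2
COP = 0.345

0.345


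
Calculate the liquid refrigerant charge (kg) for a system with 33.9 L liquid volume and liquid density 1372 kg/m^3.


Charge = V * rho / 1000
Charge = 33.9 * 1372 / 1000
Charge = 46.51 kg

46.51


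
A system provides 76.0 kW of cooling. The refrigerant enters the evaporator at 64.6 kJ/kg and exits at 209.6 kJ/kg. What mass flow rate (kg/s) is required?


dh = 209.6 - 64.6 = 145.0 kJ/kg
m_dot = Q / dh = 76.0 / 145.0 = 0.5241 kg/s

0.5241


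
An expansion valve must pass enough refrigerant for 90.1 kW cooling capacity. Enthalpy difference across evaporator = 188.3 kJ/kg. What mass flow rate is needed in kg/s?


m_dot = Q / dh
m_dot = 90.1 / 188.3
m_dot = 0.4785 kg/s

0.4785


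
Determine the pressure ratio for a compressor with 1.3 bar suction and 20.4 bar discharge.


PR = P_high / P_low
PR = 20.4 / 1.3
PR = 15.692

15.692


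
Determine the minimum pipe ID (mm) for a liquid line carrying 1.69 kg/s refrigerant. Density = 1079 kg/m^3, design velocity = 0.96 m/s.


A = m_dot / (rho * v) = 1.69 / (1079 * 0.96) = 0.001631526104 m^2
d = sqrt(4*A/pi) * 1000
d = 45.6 mm

45.6


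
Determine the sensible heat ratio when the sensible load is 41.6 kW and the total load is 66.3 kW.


SHR = Q_sensible / Q_total
SHR = 41.6 / 66.3
SHR = 0.627

0.627


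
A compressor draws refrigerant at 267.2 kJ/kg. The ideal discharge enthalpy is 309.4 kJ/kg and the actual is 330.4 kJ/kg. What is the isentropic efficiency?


dh_ideal = 309.4 - 267.2 = 42.2 kJ/kg
dh_actual = 330.4 - 267.2 = 63.2 kJ/kg
eta_s = dh_ideal / dh_actual = 42.2 / 63.2
eta_s = 0.6677

0.6677


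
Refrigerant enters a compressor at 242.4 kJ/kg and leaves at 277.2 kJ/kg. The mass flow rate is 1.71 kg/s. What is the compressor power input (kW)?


dh = 277.2 - 242.4 = 34.8 kJ/kg
W = m_dot * dh = 1.71 * 34.8 = 59.51 kW

59.51


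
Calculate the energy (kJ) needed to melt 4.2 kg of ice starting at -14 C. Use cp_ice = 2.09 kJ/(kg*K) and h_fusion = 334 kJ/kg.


Sensible heat = cp * dT = 2.09 * 14 = 29.26 kJ/kg
Total per kg = 29.26 + 334 = 363.26 kJ/kg
Q = m * total = 4.2 * 363.26
Q = 1525.7 kJ

1525.7


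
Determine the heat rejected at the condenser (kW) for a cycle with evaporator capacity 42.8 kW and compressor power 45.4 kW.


Q_cond = Q_evap + W
Q_cond = 42.8 + 45.4
Q_cond = 88.2 kW

88.2


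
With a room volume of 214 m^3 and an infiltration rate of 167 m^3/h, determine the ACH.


ACH = flow / volume
ACH = 167 / 214
ACH = 0.78

0.78


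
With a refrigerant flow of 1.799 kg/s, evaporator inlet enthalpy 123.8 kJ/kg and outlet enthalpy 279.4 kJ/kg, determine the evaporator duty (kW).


dh = 279.4 - 123.8 = 155.6 kJ/kg
Q_evap = m_dot * dh = 1.799 * 155.6
Q_evap = 279.92 kW

279.92


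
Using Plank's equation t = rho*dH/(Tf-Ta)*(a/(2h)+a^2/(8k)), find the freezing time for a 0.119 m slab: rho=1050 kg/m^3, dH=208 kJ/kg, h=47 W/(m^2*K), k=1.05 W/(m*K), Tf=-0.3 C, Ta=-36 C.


dT = -0.3 - (-36) = 35.7 K
term1 = a/(2h) = 0.119/(2*47) = 0.001265957447
term2 = a^2/(8k) = 0.119^2/(8*1.05) = 0.001685833333
t = rho*dH*1000/dT * (term1 + term2)
t = 1050*208*1000/35.7 * (0.001265957447 + 0.001685833333)
t = 18058 s

18058


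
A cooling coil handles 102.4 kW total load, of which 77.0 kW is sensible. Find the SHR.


SHR = Q_sensible / Q_total
SHR = 77.0 / 102.4
SHR = 0.752

0.752


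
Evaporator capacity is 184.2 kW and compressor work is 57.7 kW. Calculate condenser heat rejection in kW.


Q_cond = Q_evap + W
Q_cond = 184.2 + 57.7
Q_cond = 241.9 kW

241.9


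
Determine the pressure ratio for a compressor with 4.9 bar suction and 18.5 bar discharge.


PR = P_high / P_low
PR = 18.5 / 4.9
PR = 3.776

3.776


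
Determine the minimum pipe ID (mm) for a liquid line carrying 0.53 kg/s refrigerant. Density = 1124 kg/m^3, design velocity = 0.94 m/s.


A = m_dot / (rho * v) = 0.53 / (1124 * 0.94) = 0.0005016279246 m^2
d = sqrt(4*A/pi) * 1000
d = 25.3 mm

25.3


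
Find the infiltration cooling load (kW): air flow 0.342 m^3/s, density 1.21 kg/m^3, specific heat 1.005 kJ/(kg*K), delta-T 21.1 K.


Q = V_dot * rho * cp * dT
Q = 0.342 * 1.21 * 1.005 * 21.1
Q = 8.775 kW

8.775


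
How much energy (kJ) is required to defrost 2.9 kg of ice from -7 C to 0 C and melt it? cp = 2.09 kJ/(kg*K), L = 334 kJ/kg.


Sensible heat = cp * dT = 2.09 * 7 = 14.63 kJ/kg
Total per kg = 14.63 + 334 = 348.63 kJ/kg
Q = m * total = 2.9 * 348.63
Q = 1011.0 kJ

1011.0


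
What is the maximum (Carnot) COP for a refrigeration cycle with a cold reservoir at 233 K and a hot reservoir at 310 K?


dT = 310 - 233 = 77 K
COP_carnot = T_cold / dT = 233 / 77
COP_carnot = 3.026

3.026


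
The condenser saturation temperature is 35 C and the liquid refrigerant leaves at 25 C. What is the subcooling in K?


Subcooling = T_cond - T_liquid
Subcooling = 35 - 25
Subcooling = 10 K

10


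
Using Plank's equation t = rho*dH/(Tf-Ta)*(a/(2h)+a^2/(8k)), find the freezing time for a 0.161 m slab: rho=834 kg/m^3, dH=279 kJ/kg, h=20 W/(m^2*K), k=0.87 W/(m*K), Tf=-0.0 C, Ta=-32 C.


dT = -0.0 - (-32) = 32.0 K
term1 = a/(2h) = 0.161/(2*20) = 0.004025
term2 = a^2/(8k) = 0.161^2/(8*0.87) = 0.003724281609
t = rho*dH*1000/dT * (term1 + term2)
t = 834*279*1000/32.0 * (0.004025 + 0.003724281609)
t = 56348 s

56348


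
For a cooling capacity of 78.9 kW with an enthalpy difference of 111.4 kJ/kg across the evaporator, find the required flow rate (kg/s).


m_dot = Q / dh
m_dot = 78.9 / 111.4
m_dot = 0.7083 kg/s

0.7083


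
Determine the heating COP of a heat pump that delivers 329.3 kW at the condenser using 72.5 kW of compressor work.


COP_hp = Q_cond / W
COP_hp = 329.3 / 72.5
COP_hp = 4.542

4.542


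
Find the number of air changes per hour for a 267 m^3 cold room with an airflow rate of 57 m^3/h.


ACH = flow / volume
ACH = 57 / 267
ACH = 0.213

0.213


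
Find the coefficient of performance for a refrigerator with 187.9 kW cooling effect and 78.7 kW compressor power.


COP = Q_evap / W
COP = 187.9 / 78.7
COP = 2.388

2.388


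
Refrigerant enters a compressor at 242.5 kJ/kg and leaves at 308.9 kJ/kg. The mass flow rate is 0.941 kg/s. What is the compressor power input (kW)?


dh = 308.9 - 242.5 = 66.4 kJ/kg
W = m_dot * dh = 0.941 * 66.4 = 62.48 kW

62.48


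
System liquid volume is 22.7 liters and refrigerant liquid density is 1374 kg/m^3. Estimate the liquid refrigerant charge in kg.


Charge = V * rho / 1000
Charge = 22.7 * 1374 / 1000
Charge = 31.19 kg

31.19


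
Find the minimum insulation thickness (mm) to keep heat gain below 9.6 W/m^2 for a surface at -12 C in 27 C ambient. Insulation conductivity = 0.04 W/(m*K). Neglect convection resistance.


dT = 27 - (-12) = 39 K
thickness = k * dT / q_max * 1000
thickness = 0.04 * 39 / 9.6 * 1000
thickness = 162.5 mm

162.5


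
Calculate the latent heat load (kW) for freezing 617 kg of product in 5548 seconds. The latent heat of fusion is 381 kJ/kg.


Q_lat = m * h_fg / t
Q_lat = 617 * 381 / 5548
Q_lat = 42.37 kW

42.37


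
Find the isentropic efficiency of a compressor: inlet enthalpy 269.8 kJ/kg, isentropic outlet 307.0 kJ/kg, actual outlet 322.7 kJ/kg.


dh_ideal = 307.0 - 269.8 = 37.2 kJ/kg
dh_actual = 322.7 - 269.8 = 52.9 kJ/kg
eta_s = dh_ideal / dh_actual = 37.2 / 52.9
eta_s = 0.7032

0.7032


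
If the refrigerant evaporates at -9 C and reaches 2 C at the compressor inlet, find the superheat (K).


Superheat = T_suction - T_evap
Superheat = 2 - (-9)
Superheat = 11 K

11


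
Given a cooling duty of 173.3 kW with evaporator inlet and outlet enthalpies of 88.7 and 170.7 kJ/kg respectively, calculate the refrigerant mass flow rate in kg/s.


dh = 170.7 - 88.7 = 82.0 kJ/kg
m_dot = Q / dh = 173.3 / 82.0 = 2.1134 kg/s

2.1134


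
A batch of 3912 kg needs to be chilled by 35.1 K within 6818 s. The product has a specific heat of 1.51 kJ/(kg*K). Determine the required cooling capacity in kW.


Q = m * cp * dT / t
Q = 3912 * 1.51 * 35.1 / 6818
Q = 30.411 kW

30.411


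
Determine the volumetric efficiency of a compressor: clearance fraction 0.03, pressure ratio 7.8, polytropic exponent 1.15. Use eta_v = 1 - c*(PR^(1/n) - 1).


PR^(1/n) = 7.8^(1/1.15) = 5.96670322
eta_v = 1 - 0.03 * (5.96670322 - 1)
eta_v = 0.851

0.851


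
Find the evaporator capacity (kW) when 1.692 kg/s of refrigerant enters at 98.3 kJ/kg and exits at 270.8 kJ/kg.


dh = 270.8 - 98.3 = 172.5 kJ/kg
Q_evap = m_dot * dh = 1.692 * 172.5
Q_evap = 291.87 kW

291.87


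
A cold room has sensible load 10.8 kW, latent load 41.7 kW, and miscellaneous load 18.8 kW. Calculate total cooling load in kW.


Q_total = Q_s + Q_l + Q_misc
Q_total = 10.8 + 41.7 + 18.8
Q_total = 71.3 kW

71.3


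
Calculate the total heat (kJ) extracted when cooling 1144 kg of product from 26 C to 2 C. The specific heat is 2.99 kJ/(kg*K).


dT = 26 - (2) = 24 K
Q = m * cp * dT = 1144 * 2.99 * 24
Q = 82093 kJ

82093


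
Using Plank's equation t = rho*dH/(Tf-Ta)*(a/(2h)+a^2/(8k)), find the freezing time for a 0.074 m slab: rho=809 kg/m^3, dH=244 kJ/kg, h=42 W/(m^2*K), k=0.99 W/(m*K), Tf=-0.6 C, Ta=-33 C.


dT = -0.6 - (-33) = 32.4 K
term1 = a/(2h) = 0.074/(2*42) = 0.000880952381
term2 = a^2/(8k) = 0.074^2/(8*0.99) = 0.0006914141414
t = rho*dH*1000/dT * (term1 + term2)
t = 809*244*1000/32.4 * (0.000880952381 + 0.0006914141414)
t = 9580 s

9580


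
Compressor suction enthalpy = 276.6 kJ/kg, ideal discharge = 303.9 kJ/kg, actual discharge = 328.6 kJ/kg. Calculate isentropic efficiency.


dh_ideal = 303.9 - 276.6 = 27.3 kJ/kg
dh_actual = 328.6 - 276.6 = 52.0 kJ/kg
eta_s = dh_ideal / dh_actual = 27.3 / 52.0
eta_s = 0.525

0.525


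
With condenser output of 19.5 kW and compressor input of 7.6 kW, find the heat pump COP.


COP_hp = Q_cond / W
COP_hp = 19.5 / 7.6
COP_hp = 2.566

2.566


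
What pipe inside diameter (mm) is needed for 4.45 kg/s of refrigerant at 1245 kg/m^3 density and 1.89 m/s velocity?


A = m_dot / (rho * v) = 4.45 / (1245 * 1.89) = 0.001891162534 m^2
d = sqrt(4*A/pi) * 1000
d = 49.1 mm

49.1


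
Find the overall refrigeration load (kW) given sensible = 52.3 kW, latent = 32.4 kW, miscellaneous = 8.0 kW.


Q_total = Q_s + Q_l + Q_misc
Q_total = 52.3 + 32.4 + 8.0
Q_total = 92.7 kW

92.7


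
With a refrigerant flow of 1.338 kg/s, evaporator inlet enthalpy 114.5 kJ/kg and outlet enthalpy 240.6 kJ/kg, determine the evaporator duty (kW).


dh = 240.6 - 114.5 = 126.1 kJ/kg
Q_evap = m_dot * dh = 1.338 * 126.1
Q_evap = 168.72 kW

168.72


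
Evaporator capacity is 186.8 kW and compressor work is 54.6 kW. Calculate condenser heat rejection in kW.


Q_cond = Q_evap + W
Q_cond = 186.8 + 54.6
Q_cond = 241.4 kW

241.4


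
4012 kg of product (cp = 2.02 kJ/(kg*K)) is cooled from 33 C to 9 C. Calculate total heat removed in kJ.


dT = 33 - (9) = 24 K
Q = m * cp * dT = 4012 * 2.02 * 24
Q = 194502 kJ

194502


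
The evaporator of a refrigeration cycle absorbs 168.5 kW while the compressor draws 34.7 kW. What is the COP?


COP = Q_evap / W
COP = 168.5 / 34.7
COP = 4.856

4.856


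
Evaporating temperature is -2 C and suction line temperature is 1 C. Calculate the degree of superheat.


Superheat = T_suction - T_evap
Superheat = 1 - (-2)
Superheat = 3 K

3


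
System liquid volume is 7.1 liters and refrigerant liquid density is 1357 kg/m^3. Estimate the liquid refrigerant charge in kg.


Charge = V * rho / 1000
Charge = 7.1 * 1357 / 1000
Charge = 9.63 kg

9.63


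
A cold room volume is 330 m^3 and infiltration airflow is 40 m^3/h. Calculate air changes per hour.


ACH = flow / volume
ACH = 40 / 330
ACH = 0.121

0.121


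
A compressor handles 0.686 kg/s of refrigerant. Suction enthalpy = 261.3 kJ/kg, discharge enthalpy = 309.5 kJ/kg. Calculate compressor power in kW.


dh = 309.5 - 261.3 = 48.2 kJ/kg
W = m_dot * dh = 0.686 * 48.2 = 33.07 kW

33.07


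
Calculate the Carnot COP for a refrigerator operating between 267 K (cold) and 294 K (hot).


dT = 294 - 267 = 27 K
COP_carnot = T_cold / dT = 267 / 27
COP_carnot = 9.889

9.889


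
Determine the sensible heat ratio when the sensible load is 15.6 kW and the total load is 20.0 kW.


SHR = Q_sensible / Q_total
SHR = 15.6 / 20.0
SHR = 0.78

0.78


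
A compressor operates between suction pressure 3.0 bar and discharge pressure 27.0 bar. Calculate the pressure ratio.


PR = P_high / P_low
PR = 27.0 / 3.0
PR = 9.0

9.0
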